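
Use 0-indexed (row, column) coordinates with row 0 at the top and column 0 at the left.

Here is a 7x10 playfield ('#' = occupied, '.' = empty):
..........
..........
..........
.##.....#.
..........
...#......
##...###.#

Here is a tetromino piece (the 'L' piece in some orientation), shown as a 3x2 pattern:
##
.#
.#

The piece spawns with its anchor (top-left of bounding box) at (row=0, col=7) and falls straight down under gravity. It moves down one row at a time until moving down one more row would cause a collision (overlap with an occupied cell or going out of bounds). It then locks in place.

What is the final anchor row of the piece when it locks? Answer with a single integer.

Answer: 0

Derivation:
Spawn at (row=0, col=7). Try each row:
  row 0: fits
  row 1: blocked -> lock at row 0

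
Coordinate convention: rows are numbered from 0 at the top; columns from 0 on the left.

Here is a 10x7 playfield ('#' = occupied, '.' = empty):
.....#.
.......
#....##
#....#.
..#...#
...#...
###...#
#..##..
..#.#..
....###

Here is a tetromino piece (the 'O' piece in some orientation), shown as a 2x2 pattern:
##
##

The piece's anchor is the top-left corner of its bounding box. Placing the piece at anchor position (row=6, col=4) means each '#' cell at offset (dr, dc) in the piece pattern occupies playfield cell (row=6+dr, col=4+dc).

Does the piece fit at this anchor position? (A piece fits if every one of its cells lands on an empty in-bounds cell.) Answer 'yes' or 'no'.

Answer: no

Derivation:
Check each piece cell at anchor (6, 4):
  offset (0,0) -> (6,4): empty -> OK
  offset (0,1) -> (6,5): empty -> OK
  offset (1,0) -> (7,4): occupied ('#') -> FAIL
  offset (1,1) -> (7,5): empty -> OK
All cells valid: no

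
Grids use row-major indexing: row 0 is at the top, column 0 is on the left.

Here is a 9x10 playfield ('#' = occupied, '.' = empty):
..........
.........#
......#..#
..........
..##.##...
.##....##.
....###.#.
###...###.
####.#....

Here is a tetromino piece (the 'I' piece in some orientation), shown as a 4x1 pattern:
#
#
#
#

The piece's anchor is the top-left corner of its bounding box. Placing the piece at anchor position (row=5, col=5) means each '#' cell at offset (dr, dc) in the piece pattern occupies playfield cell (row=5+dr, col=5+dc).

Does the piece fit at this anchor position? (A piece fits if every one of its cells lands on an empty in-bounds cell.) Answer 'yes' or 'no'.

Answer: no

Derivation:
Check each piece cell at anchor (5, 5):
  offset (0,0) -> (5,5): empty -> OK
  offset (1,0) -> (6,5): occupied ('#') -> FAIL
  offset (2,0) -> (7,5): empty -> OK
  offset (3,0) -> (8,5): occupied ('#') -> FAIL
All cells valid: no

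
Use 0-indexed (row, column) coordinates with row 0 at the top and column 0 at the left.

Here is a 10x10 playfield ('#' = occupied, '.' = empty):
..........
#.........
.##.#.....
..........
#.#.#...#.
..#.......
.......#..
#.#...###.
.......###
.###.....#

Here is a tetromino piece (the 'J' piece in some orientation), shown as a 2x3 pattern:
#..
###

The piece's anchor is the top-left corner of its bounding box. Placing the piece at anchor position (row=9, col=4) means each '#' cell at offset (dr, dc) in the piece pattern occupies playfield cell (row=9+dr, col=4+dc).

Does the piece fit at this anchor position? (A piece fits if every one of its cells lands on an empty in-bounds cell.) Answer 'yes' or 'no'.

Check each piece cell at anchor (9, 4):
  offset (0,0) -> (9,4): empty -> OK
  offset (1,0) -> (10,4): out of bounds -> FAIL
  offset (1,1) -> (10,5): out of bounds -> FAIL
  offset (1,2) -> (10,6): out of bounds -> FAIL
All cells valid: no

Answer: no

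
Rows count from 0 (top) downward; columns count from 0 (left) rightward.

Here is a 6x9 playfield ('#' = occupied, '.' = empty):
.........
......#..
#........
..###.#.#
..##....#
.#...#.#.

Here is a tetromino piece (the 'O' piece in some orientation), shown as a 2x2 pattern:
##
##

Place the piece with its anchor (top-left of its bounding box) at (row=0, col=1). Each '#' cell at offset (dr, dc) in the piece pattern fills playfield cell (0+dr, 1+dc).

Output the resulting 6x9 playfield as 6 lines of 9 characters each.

Answer: .##......
.##...#..
#........
..###.#.#
..##....#
.#...#.#.

Derivation:
Fill (0+0,1+0) = (0,1)
Fill (0+0,1+1) = (0,2)
Fill (0+1,1+0) = (1,1)
Fill (0+1,1+1) = (1,2)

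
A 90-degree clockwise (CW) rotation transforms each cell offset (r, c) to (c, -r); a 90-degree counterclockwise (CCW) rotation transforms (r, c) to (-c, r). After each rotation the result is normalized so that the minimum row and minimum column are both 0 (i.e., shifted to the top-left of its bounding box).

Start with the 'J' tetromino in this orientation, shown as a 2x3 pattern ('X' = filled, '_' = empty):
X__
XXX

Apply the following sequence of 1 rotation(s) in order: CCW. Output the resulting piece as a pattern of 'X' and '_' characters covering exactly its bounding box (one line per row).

Answer: _X
_X
XX

Derivation:
Start:
X__
XXX
After rotation 1 (CCW):
_X
_X
XX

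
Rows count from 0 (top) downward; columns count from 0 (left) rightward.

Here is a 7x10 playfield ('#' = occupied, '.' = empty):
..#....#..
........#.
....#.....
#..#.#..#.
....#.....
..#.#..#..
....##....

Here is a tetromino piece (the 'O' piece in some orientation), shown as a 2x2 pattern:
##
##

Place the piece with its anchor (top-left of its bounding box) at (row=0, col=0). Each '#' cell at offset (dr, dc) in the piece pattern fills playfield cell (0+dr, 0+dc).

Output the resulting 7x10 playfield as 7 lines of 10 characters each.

Answer: ###....#..
##......#.
....#.....
#..#.#..#.
....#.....
..#.#..#..
....##....

Derivation:
Fill (0+0,0+0) = (0,0)
Fill (0+0,0+1) = (0,1)
Fill (0+1,0+0) = (1,0)
Fill (0+1,0+1) = (1,1)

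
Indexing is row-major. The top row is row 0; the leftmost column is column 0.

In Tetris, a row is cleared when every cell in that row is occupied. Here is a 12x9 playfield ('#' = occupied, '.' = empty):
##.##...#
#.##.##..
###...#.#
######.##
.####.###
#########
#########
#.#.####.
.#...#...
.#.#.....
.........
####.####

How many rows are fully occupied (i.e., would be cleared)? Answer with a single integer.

Answer: 2

Derivation:
Check each row:
  row 0: 4 empty cells -> not full
  row 1: 4 empty cells -> not full
  row 2: 4 empty cells -> not full
  row 3: 1 empty cell -> not full
  row 4: 2 empty cells -> not full
  row 5: 0 empty cells -> FULL (clear)
  row 6: 0 empty cells -> FULL (clear)
  row 7: 3 empty cells -> not full
  row 8: 7 empty cells -> not full
  row 9: 7 empty cells -> not full
  row 10: 9 empty cells -> not full
  row 11: 1 empty cell -> not full
Total rows cleared: 2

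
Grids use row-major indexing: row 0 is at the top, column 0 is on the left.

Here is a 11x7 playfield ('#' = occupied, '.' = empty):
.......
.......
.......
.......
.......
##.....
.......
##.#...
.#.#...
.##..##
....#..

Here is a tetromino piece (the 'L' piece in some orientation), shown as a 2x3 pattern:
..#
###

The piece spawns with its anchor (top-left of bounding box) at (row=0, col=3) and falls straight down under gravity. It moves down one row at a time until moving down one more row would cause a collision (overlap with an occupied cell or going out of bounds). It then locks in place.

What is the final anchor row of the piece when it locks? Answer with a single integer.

Spawn at (row=0, col=3). Try each row:
  row 0: fits
  row 1: fits
  row 2: fits
  row 3: fits
  row 4: fits
  row 5: fits
  row 6: blocked -> lock at row 5

Answer: 5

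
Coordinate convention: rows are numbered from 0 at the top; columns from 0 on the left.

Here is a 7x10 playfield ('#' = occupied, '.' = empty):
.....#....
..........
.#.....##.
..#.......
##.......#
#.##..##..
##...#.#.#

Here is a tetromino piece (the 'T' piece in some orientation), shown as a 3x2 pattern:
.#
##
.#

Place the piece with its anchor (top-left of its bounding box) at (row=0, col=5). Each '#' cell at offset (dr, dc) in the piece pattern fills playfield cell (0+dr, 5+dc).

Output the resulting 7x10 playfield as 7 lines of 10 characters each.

Answer: .....##...
.....##...
.#....###.
..#.......
##.......#
#.##..##..
##...#.#.#

Derivation:
Fill (0+0,5+1) = (0,6)
Fill (0+1,5+0) = (1,5)
Fill (0+1,5+1) = (1,6)
Fill (0+2,5+1) = (2,6)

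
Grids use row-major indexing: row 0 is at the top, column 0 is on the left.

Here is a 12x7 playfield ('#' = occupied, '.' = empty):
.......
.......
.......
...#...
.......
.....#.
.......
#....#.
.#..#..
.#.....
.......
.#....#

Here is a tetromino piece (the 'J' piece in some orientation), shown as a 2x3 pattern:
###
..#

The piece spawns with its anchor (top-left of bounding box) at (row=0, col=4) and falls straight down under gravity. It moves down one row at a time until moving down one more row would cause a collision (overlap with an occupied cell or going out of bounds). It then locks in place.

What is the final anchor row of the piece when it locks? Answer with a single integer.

Answer: 4

Derivation:
Spawn at (row=0, col=4). Try each row:
  row 0: fits
  row 1: fits
  row 2: fits
  row 3: fits
  row 4: fits
  row 5: blocked -> lock at row 4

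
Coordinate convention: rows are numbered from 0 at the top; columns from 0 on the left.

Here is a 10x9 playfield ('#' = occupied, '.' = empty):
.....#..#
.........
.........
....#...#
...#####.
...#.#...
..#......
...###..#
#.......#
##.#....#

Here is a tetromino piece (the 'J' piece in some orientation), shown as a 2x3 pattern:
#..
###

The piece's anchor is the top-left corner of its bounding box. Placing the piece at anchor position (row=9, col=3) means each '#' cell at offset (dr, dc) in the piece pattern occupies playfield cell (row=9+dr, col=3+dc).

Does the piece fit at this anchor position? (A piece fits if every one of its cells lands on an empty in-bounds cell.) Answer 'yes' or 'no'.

Answer: no

Derivation:
Check each piece cell at anchor (9, 3):
  offset (0,0) -> (9,3): occupied ('#') -> FAIL
  offset (1,0) -> (10,3): out of bounds -> FAIL
  offset (1,1) -> (10,4): out of bounds -> FAIL
  offset (1,2) -> (10,5): out of bounds -> FAIL
All cells valid: no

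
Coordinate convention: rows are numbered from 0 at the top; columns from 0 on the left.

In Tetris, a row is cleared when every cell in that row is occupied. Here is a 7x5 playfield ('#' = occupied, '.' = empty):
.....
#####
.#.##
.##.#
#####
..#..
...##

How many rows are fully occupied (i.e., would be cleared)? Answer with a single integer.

Check each row:
  row 0: 5 empty cells -> not full
  row 1: 0 empty cells -> FULL (clear)
  row 2: 2 empty cells -> not full
  row 3: 2 empty cells -> not full
  row 4: 0 empty cells -> FULL (clear)
  row 5: 4 empty cells -> not full
  row 6: 3 empty cells -> not full
Total rows cleared: 2

Answer: 2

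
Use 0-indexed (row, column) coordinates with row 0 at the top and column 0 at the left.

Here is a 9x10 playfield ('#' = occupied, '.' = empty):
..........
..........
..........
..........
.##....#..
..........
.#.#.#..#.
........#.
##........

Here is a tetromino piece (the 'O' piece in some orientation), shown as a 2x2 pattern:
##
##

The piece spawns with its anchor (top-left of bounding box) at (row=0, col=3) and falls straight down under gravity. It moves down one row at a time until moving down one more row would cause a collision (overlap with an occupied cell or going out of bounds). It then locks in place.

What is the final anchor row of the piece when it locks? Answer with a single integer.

Spawn at (row=0, col=3). Try each row:
  row 0: fits
  row 1: fits
  row 2: fits
  row 3: fits
  row 4: fits
  row 5: blocked -> lock at row 4

Answer: 4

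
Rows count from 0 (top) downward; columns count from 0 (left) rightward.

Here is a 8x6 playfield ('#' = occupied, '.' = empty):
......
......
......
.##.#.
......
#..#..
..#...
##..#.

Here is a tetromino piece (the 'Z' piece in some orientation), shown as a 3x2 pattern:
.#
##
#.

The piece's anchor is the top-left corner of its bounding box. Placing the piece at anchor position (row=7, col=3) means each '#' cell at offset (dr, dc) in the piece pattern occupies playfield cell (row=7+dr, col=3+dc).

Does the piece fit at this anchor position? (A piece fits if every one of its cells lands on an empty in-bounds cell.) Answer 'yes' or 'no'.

Check each piece cell at anchor (7, 3):
  offset (0,1) -> (7,4): occupied ('#') -> FAIL
  offset (1,0) -> (8,3): out of bounds -> FAIL
  offset (1,1) -> (8,4): out of bounds -> FAIL
  offset (2,0) -> (9,3): out of bounds -> FAIL
All cells valid: no

Answer: no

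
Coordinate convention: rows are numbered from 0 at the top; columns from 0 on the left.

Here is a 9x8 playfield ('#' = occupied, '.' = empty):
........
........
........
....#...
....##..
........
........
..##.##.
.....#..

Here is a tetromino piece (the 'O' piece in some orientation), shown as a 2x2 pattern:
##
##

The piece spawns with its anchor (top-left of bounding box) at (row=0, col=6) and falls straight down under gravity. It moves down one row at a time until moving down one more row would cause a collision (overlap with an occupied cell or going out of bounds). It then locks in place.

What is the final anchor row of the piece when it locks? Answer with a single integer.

Spawn at (row=0, col=6). Try each row:
  row 0: fits
  row 1: fits
  row 2: fits
  row 3: fits
  row 4: fits
  row 5: fits
  row 6: blocked -> lock at row 5

Answer: 5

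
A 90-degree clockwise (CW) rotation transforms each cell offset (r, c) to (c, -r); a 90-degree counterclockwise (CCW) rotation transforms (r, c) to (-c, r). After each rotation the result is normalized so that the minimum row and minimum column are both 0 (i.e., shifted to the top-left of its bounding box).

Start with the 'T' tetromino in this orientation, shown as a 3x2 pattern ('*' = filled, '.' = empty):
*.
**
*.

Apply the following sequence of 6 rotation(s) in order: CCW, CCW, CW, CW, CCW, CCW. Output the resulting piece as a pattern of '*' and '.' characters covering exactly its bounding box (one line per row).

Start:
*.
**
*.
After rotation 1 (CCW):
.*.
***
After rotation 2 (CCW):
.*
**
.*
After rotation 3 (CW):
.*.
***
After rotation 4 (CW):
*.
**
*.
After rotation 5 (CCW):
.*.
***
After rotation 6 (CCW):
.*
**
.*

Answer: .*
**
.*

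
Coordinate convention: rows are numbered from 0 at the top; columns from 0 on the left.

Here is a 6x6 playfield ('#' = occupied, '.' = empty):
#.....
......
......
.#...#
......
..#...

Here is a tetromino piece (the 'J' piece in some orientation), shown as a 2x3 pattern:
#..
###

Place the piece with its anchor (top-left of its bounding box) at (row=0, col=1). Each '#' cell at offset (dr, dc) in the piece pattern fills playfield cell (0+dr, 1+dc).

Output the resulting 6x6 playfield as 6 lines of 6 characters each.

Fill (0+0,1+0) = (0,1)
Fill (0+1,1+0) = (1,1)
Fill (0+1,1+1) = (1,2)
Fill (0+1,1+2) = (1,3)

Answer: ##....
.###..
......
.#...#
......
..#...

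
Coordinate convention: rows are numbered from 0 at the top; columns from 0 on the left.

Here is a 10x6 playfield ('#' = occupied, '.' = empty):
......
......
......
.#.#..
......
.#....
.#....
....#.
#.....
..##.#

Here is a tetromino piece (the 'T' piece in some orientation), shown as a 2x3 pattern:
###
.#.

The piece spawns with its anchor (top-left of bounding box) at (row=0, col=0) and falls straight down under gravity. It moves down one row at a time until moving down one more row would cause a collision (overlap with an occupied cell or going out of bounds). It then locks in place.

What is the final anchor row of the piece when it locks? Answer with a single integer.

Answer: 1

Derivation:
Spawn at (row=0, col=0). Try each row:
  row 0: fits
  row 1: fits
  row 2: blocked -> lock at row 1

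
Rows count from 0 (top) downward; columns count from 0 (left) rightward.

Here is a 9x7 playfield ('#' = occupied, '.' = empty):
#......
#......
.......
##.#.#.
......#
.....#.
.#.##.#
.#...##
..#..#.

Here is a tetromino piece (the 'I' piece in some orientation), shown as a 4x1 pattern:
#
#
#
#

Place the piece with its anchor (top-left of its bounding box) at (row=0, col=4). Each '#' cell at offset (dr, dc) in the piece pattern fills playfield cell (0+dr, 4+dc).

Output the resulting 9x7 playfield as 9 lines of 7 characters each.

Fill (0+0,4+0) = (0,4)
Fill (0+1,4+0) = (1,4)
Fill (0+2,4+0) = (2,4)
Fill (0+3,4+0) = (3,4)

Answer: #...#..
#...#..
....#..
##.###.
......#
.....#.
.#.##.#
.#...##
..#..#.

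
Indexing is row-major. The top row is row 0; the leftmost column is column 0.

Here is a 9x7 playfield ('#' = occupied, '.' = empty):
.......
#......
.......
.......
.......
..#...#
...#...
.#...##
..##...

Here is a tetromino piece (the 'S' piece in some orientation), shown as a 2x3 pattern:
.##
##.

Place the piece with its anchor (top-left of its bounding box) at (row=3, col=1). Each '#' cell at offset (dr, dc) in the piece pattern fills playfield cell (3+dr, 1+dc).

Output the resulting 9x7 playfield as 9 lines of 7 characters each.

Fill (3+0,1+1) = (3,2)
Fill (3+0,1+2) = (3,3)
Fill (3+1,1+0) = (4,1)
Fill (3+1,1+1) = (4,2)

Answer: .......
#......
.......
..##...
.##....
..#...#
...#...
.#...##
..##...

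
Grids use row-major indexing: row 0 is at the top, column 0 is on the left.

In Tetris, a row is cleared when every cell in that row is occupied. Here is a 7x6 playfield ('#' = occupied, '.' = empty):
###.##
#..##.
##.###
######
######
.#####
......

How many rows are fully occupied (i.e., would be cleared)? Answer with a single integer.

Check each row:
  row 0: 1 empty cell -> not full
  row 1: 3 empty cells -> not full
  row 2: 1 empty cell -> not full
  row 3: 0 empty cells -> FULL (clear)
  row 4: 0 empty cells -> FULL (clear)
  row 5: 1 empty cell -> not full
  row 6: 6 empty cells -> not full
Total rows cleared: 2

Answer: 2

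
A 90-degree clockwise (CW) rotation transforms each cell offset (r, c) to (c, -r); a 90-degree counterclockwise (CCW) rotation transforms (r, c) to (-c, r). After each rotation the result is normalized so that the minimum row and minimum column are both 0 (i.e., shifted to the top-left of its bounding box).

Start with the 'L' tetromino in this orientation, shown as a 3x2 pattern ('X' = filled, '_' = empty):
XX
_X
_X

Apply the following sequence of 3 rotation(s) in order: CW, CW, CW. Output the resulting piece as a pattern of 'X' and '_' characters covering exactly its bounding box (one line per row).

Start:
XX
_X
_X
After rotation 1 (CW):
__X
XXX
After rotation 2 (CW):
X_
X_
XX
After rotation 3 (CW):
XXX
X__

Answer: XXX
X__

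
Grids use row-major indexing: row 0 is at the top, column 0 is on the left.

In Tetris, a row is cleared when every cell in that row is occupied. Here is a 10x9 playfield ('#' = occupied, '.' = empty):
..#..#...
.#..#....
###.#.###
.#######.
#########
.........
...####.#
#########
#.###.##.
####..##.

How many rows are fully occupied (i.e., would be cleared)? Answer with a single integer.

Answer: 2

Derivation:
Check each row:
  row 0: 7 empty cells -> not full
  row 1: 7 empty cells -> not full
  row 2: 2 empty cells -> not full
  row 3: 2 empty cells -> not full
  row 4: 0 empty cells -> FULL (clear)
  row 5: 9 empty cells -> not full
  row 6: 4 empty cells -> not full
  row 7: 0 empty cells -> FULL (clear)
  row 8: 3 empty cells -> not full
  row 9: 3 empty cells -> not full
Total rows cleared: 2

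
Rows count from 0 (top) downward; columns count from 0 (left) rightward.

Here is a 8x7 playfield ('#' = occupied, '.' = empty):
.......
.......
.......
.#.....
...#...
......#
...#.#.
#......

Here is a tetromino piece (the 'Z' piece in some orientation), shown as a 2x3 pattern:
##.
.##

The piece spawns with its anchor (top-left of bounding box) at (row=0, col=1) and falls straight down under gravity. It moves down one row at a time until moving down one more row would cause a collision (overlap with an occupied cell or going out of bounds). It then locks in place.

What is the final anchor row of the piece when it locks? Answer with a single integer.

Answer: 2

Derivation:
Spawn at (row=0, col=1). Try each row:
  row 0: fits
  row 1: fits
  row 2: fits
  row 3: blocked -> lock at row 2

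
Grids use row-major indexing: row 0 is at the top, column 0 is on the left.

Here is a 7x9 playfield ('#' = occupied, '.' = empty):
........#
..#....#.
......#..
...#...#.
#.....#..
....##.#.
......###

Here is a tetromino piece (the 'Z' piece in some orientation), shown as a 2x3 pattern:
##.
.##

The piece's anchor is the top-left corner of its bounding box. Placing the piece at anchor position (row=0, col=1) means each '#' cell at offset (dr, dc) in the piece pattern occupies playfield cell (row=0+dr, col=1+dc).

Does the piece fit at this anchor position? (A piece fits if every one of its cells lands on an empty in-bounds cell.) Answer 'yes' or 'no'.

Check each piece cell at anchor (0, 1):
  offset (0,0) -> (0,1): empty -> OK
  offset (0,1) -> (0,2): empty -> OK
  offset (1,1) -> (1,2): occupied ('#') -> FAIL
  offset (1,2) -> (1,3): empty -> OK
All cells valid: no

Answer: no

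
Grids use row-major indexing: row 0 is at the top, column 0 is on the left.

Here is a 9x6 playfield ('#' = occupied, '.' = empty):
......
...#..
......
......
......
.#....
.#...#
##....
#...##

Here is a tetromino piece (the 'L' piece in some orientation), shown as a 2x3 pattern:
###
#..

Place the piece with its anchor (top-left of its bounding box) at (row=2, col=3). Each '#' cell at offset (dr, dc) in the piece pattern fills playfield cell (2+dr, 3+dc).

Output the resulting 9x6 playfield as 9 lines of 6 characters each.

Fill (2+0,3+0) = (2,3)
Fill (2+0,3+1) = (2,4)
Fill (2+0,3+2) = (2,5)
Fill (2+1,3+0) = (3,3)

Answer: ......
...#..
...###
...#..
......
.#....
.#...#
##....
#...##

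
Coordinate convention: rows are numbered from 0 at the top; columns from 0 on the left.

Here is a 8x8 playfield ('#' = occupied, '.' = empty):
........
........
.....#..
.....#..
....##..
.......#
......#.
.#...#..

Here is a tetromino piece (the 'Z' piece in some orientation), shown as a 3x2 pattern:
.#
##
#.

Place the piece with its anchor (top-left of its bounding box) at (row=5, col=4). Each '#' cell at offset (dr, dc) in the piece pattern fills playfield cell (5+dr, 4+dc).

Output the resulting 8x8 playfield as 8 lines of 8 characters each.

Fill (5+0,4+1) = (5,5)
Fill (5+1,4+0) = (6,4)
Fill (5+1,4+1) = (6,5)
Fill (5+2,4+0) = (7,4)

Answer: ........
........
.....#..
.....#..
....##..
.....#.#
....###.
.#..##..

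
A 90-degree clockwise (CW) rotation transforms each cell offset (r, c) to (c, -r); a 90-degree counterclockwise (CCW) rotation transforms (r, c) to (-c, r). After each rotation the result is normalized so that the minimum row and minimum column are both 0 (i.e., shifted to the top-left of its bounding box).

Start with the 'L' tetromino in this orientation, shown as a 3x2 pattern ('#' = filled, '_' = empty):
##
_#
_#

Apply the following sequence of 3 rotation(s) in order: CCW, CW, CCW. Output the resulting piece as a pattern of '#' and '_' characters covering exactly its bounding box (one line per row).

Answer: ###
#__

Derivation:
Start:
##
_#
_#
After rotation 1 (CCW):
###
#__
After rotation 2 (CW):
##
_#
_#
After rotation 3 (CCW):
###
#__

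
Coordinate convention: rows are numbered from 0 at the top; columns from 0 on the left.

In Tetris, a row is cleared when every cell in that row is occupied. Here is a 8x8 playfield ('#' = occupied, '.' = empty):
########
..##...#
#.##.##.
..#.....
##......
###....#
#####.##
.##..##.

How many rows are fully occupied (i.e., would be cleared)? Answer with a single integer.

Check each row:
  row 0: 0 empty cells -> FULL (clear)
  row 1: 5 empty cells -> not full
  row 2: 3 empty cells -> not full
  row 3: 7 empty cells -> not full
  row 4: 6 empty cells -> not full
  row 5: 4 empty cells -> not full
  row 6: 1 empty cell -> not full
  row 7: 4 empty cells -> not full
Total rows cleared: 1

Answer: 1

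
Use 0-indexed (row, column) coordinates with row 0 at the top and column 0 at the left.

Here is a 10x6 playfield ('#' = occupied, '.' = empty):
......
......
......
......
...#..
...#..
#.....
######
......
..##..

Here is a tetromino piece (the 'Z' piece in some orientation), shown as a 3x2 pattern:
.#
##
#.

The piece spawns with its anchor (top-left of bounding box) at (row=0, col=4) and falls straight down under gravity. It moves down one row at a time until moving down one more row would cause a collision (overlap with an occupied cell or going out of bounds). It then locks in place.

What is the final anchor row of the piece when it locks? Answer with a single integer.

Answer: 4

Derivation:
Spawn at (row=0, col=4). Try each row:
  row 0: fits
  row 1: fits
  row 2: fits
  row 3: fits
  row 4: fits
  row 5: blocked -> lock at row 4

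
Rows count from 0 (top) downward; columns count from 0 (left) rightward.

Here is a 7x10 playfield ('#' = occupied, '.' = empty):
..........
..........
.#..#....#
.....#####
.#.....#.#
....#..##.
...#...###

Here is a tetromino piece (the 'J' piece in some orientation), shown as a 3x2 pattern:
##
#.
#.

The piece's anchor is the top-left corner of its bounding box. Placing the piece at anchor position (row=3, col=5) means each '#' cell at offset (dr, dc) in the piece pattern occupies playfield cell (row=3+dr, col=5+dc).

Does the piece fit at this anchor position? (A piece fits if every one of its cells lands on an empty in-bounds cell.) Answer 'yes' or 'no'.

Check each piece cell at anchor (3, 5):
  offset (0,0) -> (3,5): occupied ('#') -> FAIL
  offset (0,1) -> (3,6): occupied ('#') -> FAIL
  offset (1,0) -> (4,5): empty -> OK
  offset (2,0) -> (5,5): empty -> OK
All cells valid: no

Answer: no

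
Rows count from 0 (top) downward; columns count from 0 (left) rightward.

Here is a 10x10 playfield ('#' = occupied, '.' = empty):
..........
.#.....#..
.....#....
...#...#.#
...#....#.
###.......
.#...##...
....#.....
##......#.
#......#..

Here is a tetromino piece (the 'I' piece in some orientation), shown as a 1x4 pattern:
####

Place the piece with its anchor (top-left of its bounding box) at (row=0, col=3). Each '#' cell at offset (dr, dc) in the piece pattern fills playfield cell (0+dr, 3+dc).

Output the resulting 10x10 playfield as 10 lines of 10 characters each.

Fill (0+0,3+0) = (0,3)
Fill (0+0,3+1) = (0,4)
Fill (0+0,3+2) = (0,5)
Fill (0+0,3+3) = (0,6)

Answer: ...####...
.#.....#..
.....#....
...#...#.#
...#....#.
###.......
.#...##...
....#.....
##......#.
#......#..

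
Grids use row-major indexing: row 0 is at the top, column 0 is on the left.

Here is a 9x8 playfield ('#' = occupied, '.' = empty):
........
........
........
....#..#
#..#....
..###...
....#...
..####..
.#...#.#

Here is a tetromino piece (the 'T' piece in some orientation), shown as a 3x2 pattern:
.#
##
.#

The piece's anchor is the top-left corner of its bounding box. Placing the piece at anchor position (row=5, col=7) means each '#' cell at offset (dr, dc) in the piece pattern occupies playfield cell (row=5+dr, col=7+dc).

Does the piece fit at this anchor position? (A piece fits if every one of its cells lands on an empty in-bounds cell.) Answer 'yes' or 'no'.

Check each piece cell at anchor (5, 7):
  offset (0,1) -> (5,8): out of bounds -> FAIL
  offset (1,0) -> (6,7): empty -> OK
  offset (1,1) -> (6,8): out of bounds -> FAIL
  offset (2,1) -> (7,8): out of bounds -> FAIL
All cells valid: no

Answer: no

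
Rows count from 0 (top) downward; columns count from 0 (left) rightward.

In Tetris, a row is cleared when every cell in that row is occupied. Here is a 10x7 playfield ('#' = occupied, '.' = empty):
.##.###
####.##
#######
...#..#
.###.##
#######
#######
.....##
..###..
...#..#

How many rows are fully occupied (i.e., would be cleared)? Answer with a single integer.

Answer: 3

Derivation:
Check each row:
  row 0: 2 empty cells -> not full
  row 1: 1 empty cell -> not full
  row 2: 0 empty cells -> FULL (clear)
  row 3: 5 empty cells -> not full
  row 4: 2 empty cells -> not full
  row 5: 0 empty cells -> FULL (clear)
  row 6: 0 empty cells -> FULL (clear)
  row 7: 5 empty cells -> not full
  row 8: 4 empty cells -> not full
  row 9: 5 empty cells -> not full
Total rows cleared: 3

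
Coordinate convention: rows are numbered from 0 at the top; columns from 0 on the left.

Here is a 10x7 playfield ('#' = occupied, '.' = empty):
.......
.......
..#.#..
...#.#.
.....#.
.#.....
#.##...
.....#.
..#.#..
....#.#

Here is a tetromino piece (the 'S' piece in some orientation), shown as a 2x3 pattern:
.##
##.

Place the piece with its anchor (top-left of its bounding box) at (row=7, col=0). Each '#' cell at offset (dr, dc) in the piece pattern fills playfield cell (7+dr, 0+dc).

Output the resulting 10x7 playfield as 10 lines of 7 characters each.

Fill (7+0,0+1) = (7,1)
Fill (7+0,0+2) = (7,2)
Fill (7+1,0+0) = (8,0)
Fill (7+1,0+1) = (8,1)

Answer: .......
.......
..#.#..
...#.#.
.....#.
.#.....
#.##...
.##..#.
###.#..
....#.#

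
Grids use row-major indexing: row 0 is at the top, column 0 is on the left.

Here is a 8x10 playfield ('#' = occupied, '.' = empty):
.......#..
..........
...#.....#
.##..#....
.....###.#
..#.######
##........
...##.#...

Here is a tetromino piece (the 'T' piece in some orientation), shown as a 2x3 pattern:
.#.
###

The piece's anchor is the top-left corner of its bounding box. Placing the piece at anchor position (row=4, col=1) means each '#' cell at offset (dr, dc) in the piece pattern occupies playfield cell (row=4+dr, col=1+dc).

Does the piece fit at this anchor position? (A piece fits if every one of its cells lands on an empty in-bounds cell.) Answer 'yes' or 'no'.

Answer: no

Derivation:
Check each piece cell at anchor (4, 1):
  offset (0,1) -> (4,2): empty -> OK
  offset (1,0) -> (5,1): empty -> OK
  offset (1,1) -> (5,2): occupied ('#') -> FAIL
  offset (1,2) -> (5,3): empty -> OK
All cells valid: no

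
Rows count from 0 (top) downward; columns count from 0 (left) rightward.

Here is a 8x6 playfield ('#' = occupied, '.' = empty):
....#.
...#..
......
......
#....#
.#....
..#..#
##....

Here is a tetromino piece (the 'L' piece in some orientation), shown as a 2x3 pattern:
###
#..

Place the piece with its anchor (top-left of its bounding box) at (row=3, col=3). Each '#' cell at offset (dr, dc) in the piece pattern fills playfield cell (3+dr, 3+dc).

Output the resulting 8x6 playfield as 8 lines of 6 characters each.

Answer: ....#.
...#..
......
...###
#..#.#
.#....
..#..#
##....

Derivation:
Fill (3+0,3+0) = (3,3)
Fill (3+0,3+1) = (3,4)
Fill (3+0,3+2) = (3,5)
Fill (3+1,3+0) = (4,3)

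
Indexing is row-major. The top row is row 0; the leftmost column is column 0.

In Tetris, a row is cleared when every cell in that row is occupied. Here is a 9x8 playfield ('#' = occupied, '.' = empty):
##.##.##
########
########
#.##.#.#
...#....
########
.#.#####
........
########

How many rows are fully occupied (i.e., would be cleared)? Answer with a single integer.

Check each row:
  row 0: 2 empty cells -> not full
  row 1: 0 empty cells -> FULL (clear)
  row 2: 0 empty cells -> FULL (clear)
  row 3: 3 empty cells -> not full
  row 4: 7 empty cells -> not full
  row 5: 0 empty cells -> FULL (clear)
  row 6: 2 empty cells -> not full
  row 7: 8 empty cells -> not full
  row 8: 0 empty cells -> FULL (clear)
Total rows cleared: 4

Answer: 4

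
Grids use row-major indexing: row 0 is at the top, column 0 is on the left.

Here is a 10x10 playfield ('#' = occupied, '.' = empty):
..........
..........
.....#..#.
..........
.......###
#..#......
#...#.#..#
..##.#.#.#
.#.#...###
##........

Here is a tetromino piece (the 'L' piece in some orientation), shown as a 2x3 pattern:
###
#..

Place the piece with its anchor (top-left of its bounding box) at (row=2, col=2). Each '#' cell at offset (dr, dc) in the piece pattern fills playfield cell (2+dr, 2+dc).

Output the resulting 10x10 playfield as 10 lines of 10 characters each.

Answer: ..........
..........
..####..#.
..#.......
.......###
#..#......
#...#.#..#
..##.#.#.#
.#.#...###
##........

Derivation:
Fill (2+0,2+0) = (2,2)
Fill (2+0,2+1) = (2,3)
Fill (2+0,2+2) = (2,4)
Fill (2+1,2+0) = (3,2)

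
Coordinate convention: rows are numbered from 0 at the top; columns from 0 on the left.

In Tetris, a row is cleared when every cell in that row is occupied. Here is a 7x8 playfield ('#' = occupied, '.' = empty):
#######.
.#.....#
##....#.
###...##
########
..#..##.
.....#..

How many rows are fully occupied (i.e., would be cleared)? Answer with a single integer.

Answer: 1

Derivation:
Check each row:
  row 0: 1 empty cell -> not full
  row 1: 6 empty cells -> not full
  row 2: 5 empty cells -> not full
  row 3: 3 empty cells -> not full
  row 4: 0 empty cells -> FULL (clear)
  row 5: 5 empty cells -> not full
  row 6: 7 empty cells -> not full
Total rows cleared: 1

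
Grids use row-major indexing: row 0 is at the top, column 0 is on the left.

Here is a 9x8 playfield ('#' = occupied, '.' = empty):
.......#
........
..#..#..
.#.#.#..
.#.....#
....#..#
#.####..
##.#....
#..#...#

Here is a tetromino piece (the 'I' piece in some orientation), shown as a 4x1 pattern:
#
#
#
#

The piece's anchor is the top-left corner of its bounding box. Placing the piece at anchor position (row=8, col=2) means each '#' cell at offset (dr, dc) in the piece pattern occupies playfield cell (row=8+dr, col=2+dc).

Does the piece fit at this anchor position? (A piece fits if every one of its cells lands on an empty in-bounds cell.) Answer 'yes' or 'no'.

Answer: no

Derivation:
Check each piece cell at anchor (8, 2):
  offset (0,0) -> (8,2): empty -> OK
  offset (1,0) -> (9,2): out of bounds -> FAIL
  offset (2,0) -> (10,2): out of bounds -> FAIL
  offset (3,0) -> (11,2): out of bounds -> FAIL
All cells valid: no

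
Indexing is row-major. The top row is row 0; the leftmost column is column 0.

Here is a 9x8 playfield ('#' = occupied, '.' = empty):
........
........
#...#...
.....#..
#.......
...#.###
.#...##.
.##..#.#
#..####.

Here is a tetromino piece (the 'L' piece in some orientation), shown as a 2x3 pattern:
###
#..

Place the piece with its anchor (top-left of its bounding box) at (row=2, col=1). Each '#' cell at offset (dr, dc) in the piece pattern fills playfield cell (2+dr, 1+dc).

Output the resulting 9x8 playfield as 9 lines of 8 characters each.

Fill (2+0,1+0) = (2,1)
Fill (2+0,1+1) = (2,2)
Fill (2+0,1+2) = (2,3)
Fill (2+1,1+0) = (3,1)

Answer: ........
........
#####...
.#...#..
#.......
...#.###
.#...##.
.##..#.#
#..####.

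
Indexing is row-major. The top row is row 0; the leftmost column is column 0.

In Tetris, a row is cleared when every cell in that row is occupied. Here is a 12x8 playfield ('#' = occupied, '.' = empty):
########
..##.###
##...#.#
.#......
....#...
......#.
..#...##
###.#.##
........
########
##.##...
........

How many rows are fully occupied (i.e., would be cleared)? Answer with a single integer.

Answer: 2

Derivation:
Check each row:
  row 0: 0 empty cells -> FULL (clear)
  row 1: 3 empty cells -> not full
  row 2: 4 empty cells -> not full
  row 3: 7 empty cells -> not full
  row 4: 7 empty cells -> not full
  row 5: 7 empty cells -> not full
  row 6: 5 empty cells -> not full
  row 7: 2 empty cells -> not full
  row 8: 8 empty cells -> not full
  row 9: 0 empty cells -> FULL (clear)
  row 10: 4 empty cells -> not full
  row 11: 8 empty cells -> not full
Total rows cleared: 2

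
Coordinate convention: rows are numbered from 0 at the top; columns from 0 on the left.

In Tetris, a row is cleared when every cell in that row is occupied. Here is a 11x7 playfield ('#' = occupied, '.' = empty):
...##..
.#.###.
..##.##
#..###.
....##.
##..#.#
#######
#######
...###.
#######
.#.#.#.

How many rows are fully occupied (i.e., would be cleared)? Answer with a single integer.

Answer: 3

Derivation:
Check each row:
  row 0: 5 empty cells -> not full
  row 1: 3 empty cells -> not full
  row 2: 3 empty cells -> not full
  row 3: 3 empty cells -> not full
  row 4: 5 empty cells -> not full
  row 5: 3 empty cells -> not full
  row 6: 0 empty cells -> FULL (clear)
  row 7: 0 empty cells -> FULL (clear)
  row 8: 4 empty cells -> not full
  row 9: 0 empty cells -> FULL (clear)
  row 10: 4 empty cells -> not full
Total rows cleared: 3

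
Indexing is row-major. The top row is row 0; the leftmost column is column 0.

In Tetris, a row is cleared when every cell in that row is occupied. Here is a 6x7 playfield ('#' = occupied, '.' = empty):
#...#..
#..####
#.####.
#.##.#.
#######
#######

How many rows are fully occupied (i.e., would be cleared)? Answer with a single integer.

Answer: 2

Derivation:
Check each row:
  row 0: 5 empty cells -> not full
  row 1: 2 empty cells -> not full
  row 2: 2 empty cells -> not full
  row 3: 3 empty cells -> not full
  row 4: 0 empty cells -> FULL (clear)
  row 5: 0 empty cells -> FULL (clear)
Total rows cleared: 2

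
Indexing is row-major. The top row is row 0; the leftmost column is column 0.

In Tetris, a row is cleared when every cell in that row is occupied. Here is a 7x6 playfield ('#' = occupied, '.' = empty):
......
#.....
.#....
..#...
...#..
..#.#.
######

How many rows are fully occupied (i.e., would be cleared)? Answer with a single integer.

Check each row:
  row 0: 6 empty cells -> not full
  row 1: 5 empty cells -> not full
  row 2: 5 empty cells -> not full
  row 3: 5 empty cells -> not full
  row 4: 5 empty cells -> not full
  row 5: 4 empty cells -> not full
  row 6: 0 empty cells -> FULL (clear)
Total rows cleared: 1

Answer: 1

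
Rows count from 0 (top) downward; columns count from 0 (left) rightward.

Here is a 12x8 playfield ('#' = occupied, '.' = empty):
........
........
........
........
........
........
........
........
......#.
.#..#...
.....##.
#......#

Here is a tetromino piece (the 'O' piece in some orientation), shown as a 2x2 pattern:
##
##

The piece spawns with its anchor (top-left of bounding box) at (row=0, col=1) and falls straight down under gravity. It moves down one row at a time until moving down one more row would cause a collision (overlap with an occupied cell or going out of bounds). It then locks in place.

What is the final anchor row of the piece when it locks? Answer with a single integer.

Answer: 7

Derivation:
Spawn at (row=0, col=1). Try each row:
  row 0: fits
  row 1: fits
  row 2: fits
  row 3: fits
  row 4: fits
  row 5: fits
  row 6: fits
  row 7: fits
  row 8: blocked -> lock at row 7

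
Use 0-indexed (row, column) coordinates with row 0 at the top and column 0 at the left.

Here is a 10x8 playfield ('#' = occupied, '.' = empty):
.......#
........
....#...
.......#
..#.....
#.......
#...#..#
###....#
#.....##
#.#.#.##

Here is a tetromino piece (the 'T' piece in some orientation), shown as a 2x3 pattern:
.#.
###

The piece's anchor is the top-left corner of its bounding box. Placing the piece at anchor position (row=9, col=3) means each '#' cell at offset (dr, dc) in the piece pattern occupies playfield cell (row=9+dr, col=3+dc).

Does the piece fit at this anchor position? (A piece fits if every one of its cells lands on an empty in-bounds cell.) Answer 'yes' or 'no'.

Answer: no

Derivation:
Check each piece cell at anchor (9, 3):
  offset (0,1) -> (9,4): occupied ('#') -> FAIL
  offset (1,0) -> (10,3): out of bounds -> FAIL
  offset (1,1) -> (10,4): out of bounds -> FAIL
  offset (1,2) -> (10,5): out of bounds -> FAIL
All cells valid: no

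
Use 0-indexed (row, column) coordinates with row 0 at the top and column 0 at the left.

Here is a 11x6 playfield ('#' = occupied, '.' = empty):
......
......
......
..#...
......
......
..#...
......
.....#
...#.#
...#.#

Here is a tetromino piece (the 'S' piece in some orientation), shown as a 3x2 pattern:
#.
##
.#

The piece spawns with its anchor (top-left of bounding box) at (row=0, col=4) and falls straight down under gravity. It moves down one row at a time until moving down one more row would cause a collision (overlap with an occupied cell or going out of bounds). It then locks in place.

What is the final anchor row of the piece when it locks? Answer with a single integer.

Answer: 5

Derivation:
Spawn at (row=0, col=4). Try each row:
  row 0: fits
  row 1: fits
  row 2: fits
  row 3: fits
  row 4: fits
  row 5: fits
  row 6: blocked -> lock at row 5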